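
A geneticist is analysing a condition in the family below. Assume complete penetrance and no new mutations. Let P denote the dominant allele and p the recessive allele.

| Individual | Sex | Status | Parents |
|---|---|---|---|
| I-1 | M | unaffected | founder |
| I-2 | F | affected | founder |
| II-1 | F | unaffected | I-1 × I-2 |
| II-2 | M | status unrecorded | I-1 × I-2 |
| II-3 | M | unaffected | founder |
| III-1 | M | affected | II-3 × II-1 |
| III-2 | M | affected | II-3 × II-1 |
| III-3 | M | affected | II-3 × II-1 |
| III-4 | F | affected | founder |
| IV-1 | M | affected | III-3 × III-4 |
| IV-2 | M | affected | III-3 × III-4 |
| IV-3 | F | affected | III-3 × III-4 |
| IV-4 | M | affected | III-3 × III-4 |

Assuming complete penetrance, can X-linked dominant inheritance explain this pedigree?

No

Under X-linked dominant, III-1 (affected, male) cannot arise from II-3 (unaffected) × II-1 (unaffected).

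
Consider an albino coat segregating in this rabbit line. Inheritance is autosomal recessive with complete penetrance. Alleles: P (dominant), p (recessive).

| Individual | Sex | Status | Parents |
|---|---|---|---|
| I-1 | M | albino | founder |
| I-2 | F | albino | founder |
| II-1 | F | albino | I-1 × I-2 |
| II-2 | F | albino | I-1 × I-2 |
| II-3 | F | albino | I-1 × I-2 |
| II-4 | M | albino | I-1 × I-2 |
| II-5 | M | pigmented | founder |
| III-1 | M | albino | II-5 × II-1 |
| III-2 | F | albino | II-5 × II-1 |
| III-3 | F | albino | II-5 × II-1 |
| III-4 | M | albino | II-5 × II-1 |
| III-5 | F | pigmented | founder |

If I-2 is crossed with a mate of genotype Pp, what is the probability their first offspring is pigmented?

I-2 is albino, so I-2 is pp.
The cross gives 1/2 Pp : 1/2 pp, so P(offspring is pigmented) = 1/2.

1/2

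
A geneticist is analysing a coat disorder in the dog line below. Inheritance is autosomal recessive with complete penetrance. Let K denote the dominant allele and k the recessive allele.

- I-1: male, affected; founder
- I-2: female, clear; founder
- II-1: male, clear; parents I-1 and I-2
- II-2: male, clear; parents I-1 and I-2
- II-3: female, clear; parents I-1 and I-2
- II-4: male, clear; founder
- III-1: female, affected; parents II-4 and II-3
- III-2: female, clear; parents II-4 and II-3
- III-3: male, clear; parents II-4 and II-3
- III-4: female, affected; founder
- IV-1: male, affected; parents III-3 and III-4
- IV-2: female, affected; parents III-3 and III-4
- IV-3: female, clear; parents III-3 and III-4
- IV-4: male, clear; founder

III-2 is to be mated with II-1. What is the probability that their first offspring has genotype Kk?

II-4 is clear so carries K and passed k to III-1 (kk), so II-4 is Kk.
II-3 is clear so carries K and received k from I-1 (kk), so II-3 is Kk.
III-2 is a clear offspring of II-4 (Kk) × II-3 (Kk), whose cross gives 1/4 KK : 1/2 Kk : 1/4 kk; conditioning on being clear, III-2 is KK with probability 1/3, Kk with probability 2/3.
II-1 is clear so carries K and received k from I-1 (kk), so II-1 is Kk.
Summing over parental genotype combinations, P(offspring has genotype Kk) = 1/3·1/2 + 2/3·1/2 = 1/2.

1/2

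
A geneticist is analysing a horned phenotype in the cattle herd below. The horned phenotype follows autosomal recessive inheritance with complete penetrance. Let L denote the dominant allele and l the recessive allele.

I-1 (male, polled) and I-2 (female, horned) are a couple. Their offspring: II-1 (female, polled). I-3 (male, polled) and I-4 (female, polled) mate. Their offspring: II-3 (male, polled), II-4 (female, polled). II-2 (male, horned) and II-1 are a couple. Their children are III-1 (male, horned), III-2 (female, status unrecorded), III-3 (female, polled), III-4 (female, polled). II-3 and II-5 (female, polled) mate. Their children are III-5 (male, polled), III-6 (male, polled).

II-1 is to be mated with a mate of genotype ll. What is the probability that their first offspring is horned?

1/2

II-1 is polled so carries L and received l from I-2 (ll), so II-1 is Ll.
The cross gives 1/2 Ll : 1/2 ll, so P(offspring is horned) = 1/2.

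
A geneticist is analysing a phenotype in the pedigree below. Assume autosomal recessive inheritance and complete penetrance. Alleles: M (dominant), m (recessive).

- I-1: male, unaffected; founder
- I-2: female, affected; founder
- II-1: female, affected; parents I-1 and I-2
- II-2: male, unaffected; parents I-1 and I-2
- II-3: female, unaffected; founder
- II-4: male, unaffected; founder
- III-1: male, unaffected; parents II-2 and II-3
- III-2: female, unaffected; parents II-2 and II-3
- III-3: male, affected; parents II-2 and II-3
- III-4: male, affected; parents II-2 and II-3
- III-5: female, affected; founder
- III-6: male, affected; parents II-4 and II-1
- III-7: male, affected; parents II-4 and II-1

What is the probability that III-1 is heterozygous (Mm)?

2/3

II-2 is unaffected so carries M and received m from I-2 (mm), so II-2 is Mm.
II-3 is unaffected so carries M and passed m to III-3 (mm), so II-3 is Mm.
Their cross gives offspring ratios 1/4 MM : 1/2 Mm : 1/4 mm. Conditioning on III-1 being unaffected, P(Mm) = 1/2 / 3/4 = 2/3.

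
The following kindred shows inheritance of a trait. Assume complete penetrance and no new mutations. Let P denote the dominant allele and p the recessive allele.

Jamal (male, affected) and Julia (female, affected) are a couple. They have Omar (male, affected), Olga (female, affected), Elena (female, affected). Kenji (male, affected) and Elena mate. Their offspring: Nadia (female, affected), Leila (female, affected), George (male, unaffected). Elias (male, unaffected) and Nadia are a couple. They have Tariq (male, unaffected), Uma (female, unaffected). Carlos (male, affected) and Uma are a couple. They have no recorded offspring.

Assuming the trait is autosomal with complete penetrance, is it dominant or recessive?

Kenji and Elena are both affected yet have an unaffected child George. Under a recessive model two affected parents are homozygous and every child would be affected, so the trait cannot be recessive.

dominant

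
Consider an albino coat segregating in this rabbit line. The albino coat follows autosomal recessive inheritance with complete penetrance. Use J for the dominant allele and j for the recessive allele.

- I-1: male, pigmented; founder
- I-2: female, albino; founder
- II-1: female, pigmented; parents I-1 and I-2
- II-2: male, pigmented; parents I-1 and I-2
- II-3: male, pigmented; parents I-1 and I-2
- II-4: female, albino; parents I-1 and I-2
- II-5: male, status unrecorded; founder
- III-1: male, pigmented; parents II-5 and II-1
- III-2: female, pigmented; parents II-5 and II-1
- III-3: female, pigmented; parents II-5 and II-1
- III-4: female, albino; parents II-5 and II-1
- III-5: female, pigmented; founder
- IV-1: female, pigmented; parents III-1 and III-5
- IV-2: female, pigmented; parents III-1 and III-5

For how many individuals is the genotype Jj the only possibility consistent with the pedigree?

Obligate heterozygotes: I-1 is pigmented so carries J and passed j to II-4 (jj), so I-1 is Jj; II-1 is pigmented so carries J and received j from I-2 (jj), so II-1 is Jj; II-2 is pigmented so carries J and received j from I-2 (jj), so II-2 is Jj; II-3 is pigmented so carries J and received j from I-2 (jj), so II-3 is Jj.
Every other individual is either homozygous by phenotype or has at least one consistent homozygous assignment, so the count is 4.

4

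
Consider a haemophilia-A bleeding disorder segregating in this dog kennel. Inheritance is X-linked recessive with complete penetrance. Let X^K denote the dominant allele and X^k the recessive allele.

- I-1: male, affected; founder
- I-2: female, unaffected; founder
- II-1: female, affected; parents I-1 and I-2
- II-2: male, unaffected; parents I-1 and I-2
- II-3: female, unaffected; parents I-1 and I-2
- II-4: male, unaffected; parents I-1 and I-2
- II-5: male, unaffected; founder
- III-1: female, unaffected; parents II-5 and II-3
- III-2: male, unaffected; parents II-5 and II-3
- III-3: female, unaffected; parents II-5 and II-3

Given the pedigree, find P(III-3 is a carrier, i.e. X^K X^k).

1/2

II-5 is unaffected, so II-5 is X^K Y.
II-3 is unaffected so carries K and received k from I-1 (X^k Y), so II-3 is X^K X^k.
Their cross gives offspring ratios 1/2 X^K X^K : 1/2 X^K X^k. Conditioning on III-3 being unaffected, P(X^K X^k) = 1/2 / 1 = 1/2.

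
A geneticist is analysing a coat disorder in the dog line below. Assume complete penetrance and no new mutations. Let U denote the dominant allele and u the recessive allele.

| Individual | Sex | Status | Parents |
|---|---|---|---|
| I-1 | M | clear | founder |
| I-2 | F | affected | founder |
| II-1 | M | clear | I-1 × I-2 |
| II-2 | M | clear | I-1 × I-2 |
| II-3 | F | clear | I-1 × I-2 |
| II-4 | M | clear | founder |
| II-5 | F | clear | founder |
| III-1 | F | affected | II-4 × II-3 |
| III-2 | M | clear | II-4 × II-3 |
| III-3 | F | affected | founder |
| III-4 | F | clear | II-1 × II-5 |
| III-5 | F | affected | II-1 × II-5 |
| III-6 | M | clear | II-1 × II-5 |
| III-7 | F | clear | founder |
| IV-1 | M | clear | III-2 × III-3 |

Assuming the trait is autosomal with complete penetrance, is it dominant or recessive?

II-4 and II-3 are both clear yet have an affected child III-1. Under dominance, an affected child requires at least one affected parent, so the trait cannot be dominant.

recessive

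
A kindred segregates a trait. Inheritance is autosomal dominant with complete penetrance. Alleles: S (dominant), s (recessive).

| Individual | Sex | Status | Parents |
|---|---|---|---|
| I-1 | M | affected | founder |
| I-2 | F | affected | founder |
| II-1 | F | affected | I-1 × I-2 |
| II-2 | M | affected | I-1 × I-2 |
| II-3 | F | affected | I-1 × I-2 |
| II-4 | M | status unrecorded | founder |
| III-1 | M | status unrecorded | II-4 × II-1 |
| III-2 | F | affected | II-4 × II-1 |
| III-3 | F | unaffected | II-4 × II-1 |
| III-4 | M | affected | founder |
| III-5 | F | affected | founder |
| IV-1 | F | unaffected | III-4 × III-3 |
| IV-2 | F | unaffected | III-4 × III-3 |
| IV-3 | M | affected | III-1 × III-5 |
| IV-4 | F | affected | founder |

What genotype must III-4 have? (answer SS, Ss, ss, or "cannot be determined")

From phenotype alone, III-4 is SS or Ss.
III-4 is affected so carries S and passed s to IV-1 (ss), so III-4 is Ss.

Ss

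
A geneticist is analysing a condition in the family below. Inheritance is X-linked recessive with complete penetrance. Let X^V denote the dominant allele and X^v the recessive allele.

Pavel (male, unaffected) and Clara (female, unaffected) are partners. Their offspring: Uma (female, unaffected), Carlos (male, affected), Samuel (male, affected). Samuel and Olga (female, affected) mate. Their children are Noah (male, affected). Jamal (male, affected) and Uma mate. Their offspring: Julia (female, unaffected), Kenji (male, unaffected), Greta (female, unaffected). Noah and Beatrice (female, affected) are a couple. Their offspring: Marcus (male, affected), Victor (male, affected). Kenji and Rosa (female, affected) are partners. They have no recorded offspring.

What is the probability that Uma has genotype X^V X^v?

1/9

Pavel is unaffected, so Pavel is X^V Y.
Clara is unaffected so carries V and passed v to Carlos (X^v Y), so Clara is X^V X^v.
Their cross gives offspring ratios 1/2 X^V X^V : 1/2 X^V X^v. Conditioning on Uma being unaffected, P(X^V X^v) = 1/2 / 1 = 1/2 before taking Uma's own offspring into account.
Jamal is affected, so Jamal is X^v Y.
Now use Uma's offspring. Probability of each recorded status — unaffected daughter Julia: 1/2 if Uma is X^V X^v, 1 if X^V X^V; unaffected son Kenji: 1/2 if Uma is X^V X^v, 1 if X^V X^V; unaffected daughter Greta: 1/2 if Uma is X^V X^v, 1 if X^V X^V.
Bayes: P(X^V X^v) = 1/2·1/8 / (1/2·1/8 + 1/2·1) = 1/9.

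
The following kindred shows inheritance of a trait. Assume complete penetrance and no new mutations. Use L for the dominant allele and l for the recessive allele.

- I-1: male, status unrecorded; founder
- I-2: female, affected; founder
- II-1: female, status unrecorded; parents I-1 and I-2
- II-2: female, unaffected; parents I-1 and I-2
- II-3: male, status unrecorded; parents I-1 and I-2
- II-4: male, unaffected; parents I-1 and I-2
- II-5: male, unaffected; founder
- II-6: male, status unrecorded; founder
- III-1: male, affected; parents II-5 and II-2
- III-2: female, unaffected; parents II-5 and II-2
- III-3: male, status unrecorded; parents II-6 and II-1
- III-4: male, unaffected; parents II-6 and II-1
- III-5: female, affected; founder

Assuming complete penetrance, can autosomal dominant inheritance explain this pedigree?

Under autosomal dominant, III-1 (affected, male) cannot arise from II-5 (unaffected) × II-2 (unaffected).

No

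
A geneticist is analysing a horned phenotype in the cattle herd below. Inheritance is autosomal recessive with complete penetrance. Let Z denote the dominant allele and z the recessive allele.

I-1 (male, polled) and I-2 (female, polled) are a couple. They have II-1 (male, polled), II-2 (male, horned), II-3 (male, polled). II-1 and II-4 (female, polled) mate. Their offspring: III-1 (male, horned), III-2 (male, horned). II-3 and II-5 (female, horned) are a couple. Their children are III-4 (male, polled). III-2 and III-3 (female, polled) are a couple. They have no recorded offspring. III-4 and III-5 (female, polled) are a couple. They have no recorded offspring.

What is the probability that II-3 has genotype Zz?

I-1 is polled so carries Z and passed z to II-2 (zz), so I-1 is Zz.
I-2 is polled so carries Z and passed z to II-2 (zz), so I-2 is Zz.
Their cross gives offspring ratios 1/4 ZZ : 1/2 Zz : 1/4 zz. Conditioning on II-3 being polled, P(Zz) = 1/2 / 3/4 = 2/3 before taking II-3's own offspring into account.
II-5 is horned, so II-5 is zz.
Now use II-3's offspring. Probability of each recorded status — polled son III-4: 1/2 if II-3 is Zz, 1 if ZZ.
Bayes: P(Zz) = 2/3·1/2 / (2/3·1/2 + 1/3·1) = 1/2.

1/2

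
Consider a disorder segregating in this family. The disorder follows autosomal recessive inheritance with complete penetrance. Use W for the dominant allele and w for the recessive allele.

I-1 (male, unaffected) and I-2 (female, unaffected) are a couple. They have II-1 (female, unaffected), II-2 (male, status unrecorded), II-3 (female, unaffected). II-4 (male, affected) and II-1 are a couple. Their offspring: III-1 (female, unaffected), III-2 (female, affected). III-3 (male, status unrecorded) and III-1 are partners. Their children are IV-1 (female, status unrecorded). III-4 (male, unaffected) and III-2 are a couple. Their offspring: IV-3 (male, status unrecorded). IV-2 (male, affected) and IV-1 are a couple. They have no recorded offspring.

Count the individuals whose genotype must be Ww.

Obligate heterozygotes: II-1 is unaffected so carries W and passed w to III-2 (ww), so II-1 is Ww; III-1 is unaffected so carries W and received w from II-4 (ww), so III-1 is Ww.
Every other individual is either homozygous by phenotype or has at least one consistent homozygous assignment, so the count is 2.

2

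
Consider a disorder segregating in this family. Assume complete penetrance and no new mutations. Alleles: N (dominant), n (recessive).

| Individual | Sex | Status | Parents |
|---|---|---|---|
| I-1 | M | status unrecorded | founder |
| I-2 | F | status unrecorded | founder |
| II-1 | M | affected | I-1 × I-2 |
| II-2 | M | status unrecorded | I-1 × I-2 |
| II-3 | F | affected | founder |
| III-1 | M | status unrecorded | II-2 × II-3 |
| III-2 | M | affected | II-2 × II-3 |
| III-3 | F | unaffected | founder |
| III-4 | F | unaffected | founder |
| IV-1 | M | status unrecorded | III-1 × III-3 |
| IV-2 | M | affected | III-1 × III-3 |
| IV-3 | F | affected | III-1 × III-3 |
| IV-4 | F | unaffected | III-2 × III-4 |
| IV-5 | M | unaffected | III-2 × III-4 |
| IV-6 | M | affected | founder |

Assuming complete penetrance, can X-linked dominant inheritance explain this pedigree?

Under X-linked dominant, IV-2 (affected, male) cannot arise from III-1 (unrecorded) × III-3 (unaffected).

No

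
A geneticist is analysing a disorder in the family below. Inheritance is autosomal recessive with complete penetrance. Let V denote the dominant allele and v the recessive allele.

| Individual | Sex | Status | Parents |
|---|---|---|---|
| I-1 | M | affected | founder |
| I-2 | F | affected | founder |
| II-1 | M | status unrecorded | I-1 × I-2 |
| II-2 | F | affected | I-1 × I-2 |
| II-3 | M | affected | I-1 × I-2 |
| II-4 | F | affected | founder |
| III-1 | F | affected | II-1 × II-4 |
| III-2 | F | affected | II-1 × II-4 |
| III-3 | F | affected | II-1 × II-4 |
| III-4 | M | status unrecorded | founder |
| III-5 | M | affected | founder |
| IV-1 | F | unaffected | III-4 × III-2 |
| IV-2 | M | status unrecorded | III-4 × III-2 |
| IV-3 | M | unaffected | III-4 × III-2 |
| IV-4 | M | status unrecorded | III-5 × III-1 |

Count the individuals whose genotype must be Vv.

Obligate heterozygotes: IV-1 is unaffected so carries V and received v from III-2 (vv), so IV-1 is Vv; IV-3 is unaffected so carries V and received v from III-2 (vv), so IV-3 is Vv.
Every other individual is either homozygous by phenotype or has at least one consistent homozygous assignment, so the count is 2.

2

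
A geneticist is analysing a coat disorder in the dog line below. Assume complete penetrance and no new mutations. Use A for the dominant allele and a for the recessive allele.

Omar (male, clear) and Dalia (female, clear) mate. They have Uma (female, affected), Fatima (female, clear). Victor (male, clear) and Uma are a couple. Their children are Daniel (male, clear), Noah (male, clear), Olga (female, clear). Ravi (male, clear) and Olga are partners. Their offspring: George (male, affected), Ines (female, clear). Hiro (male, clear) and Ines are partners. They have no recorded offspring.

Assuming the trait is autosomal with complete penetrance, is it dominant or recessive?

recessive

Omar and Dalia are both clear yet have an affected child Uma. Under dominance, an affected child requires at least one affected parent, so the trait cannot be dominant.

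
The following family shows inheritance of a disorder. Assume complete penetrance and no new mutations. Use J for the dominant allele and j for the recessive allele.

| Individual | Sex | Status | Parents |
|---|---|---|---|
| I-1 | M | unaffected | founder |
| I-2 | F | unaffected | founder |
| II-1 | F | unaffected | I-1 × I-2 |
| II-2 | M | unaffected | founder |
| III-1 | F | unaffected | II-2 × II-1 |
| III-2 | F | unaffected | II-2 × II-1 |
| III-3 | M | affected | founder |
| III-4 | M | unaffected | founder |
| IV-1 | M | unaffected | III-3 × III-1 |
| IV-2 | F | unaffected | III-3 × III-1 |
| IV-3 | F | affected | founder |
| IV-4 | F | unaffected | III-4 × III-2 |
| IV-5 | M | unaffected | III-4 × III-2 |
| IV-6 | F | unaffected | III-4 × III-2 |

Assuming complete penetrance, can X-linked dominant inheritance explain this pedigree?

No

Under X-linked dominant, IV-2 (unaffected, female) cannot arise from III-3 (affected) × III-1 (unaffected).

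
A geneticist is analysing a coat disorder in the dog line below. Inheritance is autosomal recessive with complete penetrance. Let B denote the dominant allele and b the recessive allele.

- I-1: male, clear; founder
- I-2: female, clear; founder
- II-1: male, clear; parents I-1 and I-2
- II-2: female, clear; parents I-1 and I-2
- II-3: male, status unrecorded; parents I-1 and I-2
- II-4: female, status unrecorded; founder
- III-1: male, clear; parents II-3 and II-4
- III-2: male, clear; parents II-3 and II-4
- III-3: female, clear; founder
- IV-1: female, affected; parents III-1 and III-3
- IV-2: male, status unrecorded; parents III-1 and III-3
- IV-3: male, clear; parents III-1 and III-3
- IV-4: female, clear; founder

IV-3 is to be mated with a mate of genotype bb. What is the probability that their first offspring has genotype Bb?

2/3

III-1 is clear so carries B and passed b to IV-1 (bb), so III-1 is Bb.
III-3 is clear so carries B and passed b to IV-1 (bb), so III-3 is Bb.
IV-3 is a clear offspring of III-1 (Bb) × III-3 (Bb), whose cross gives 1/4 BB : 1/2 Bb : 1/4 bb; conditioning on being clear, IV-3 is BB with probability 1/3, Bb with probability 2/3.
Summing over parental genotype combinations, P(offspring has genotype Bb) = 1/3·1 + 2/3·1/2 = 2/3.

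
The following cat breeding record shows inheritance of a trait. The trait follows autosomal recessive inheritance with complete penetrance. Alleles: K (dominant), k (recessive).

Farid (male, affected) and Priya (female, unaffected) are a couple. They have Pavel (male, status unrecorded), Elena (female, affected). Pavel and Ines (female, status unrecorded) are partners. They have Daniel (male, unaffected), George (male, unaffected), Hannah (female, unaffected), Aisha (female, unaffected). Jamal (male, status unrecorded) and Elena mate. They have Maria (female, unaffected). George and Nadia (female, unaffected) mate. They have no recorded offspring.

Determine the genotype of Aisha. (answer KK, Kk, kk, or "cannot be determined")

cannot be determined

Aisha's phenotype allows KK or Kk, and no parent or child forces a single allele at both positions; consistent genotype assignments exist with Aisha as KK or Kk.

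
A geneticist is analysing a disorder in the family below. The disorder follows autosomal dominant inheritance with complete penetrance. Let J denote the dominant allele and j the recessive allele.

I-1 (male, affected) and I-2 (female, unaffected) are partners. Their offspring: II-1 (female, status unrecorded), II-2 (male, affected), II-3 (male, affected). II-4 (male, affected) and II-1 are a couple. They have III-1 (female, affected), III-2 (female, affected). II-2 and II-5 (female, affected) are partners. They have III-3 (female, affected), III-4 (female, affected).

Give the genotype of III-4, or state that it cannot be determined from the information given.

cannot be determined

III-4's phenotype allows JJ or Jj, and no parent or child forces a single allele at both positions; consistent genotype assignments exist with III-4 as JJ or Jj.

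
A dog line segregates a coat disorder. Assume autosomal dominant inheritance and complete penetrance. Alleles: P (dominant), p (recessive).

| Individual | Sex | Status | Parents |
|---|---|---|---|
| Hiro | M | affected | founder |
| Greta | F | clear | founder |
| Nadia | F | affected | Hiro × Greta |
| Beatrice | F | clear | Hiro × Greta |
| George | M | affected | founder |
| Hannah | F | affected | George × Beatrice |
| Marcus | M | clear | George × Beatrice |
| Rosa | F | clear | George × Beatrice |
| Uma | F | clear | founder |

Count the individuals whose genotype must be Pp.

Obligate heterozygotes: Hiro is affected so carries P and passed p to Beatrice (pp), so Hiro is Pp; Nadia is affected so carries P and received p from Greta (pp), so Nadia is Pp; George is affected so carries P and passed p to Marcus (pp), so George is Pp; Hannah is affected so carries P and received p from Beatrice (pp), so Hannah is Pp.
Every other individual is either homozygous by phenotype or has at least one consistent homozygous assignment, so the count is 4.

4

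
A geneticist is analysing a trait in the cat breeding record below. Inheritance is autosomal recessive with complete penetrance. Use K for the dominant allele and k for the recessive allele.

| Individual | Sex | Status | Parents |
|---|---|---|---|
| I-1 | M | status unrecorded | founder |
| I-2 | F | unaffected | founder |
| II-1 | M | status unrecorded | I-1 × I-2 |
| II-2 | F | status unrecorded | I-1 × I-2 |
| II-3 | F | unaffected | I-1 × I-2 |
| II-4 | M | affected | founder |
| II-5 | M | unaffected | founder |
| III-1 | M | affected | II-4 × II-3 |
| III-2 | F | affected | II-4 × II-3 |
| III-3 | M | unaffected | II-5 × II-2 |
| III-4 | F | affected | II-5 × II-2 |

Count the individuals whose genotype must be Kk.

2

Obligate heterozygotes: II-3 is unaffected so carries K and passed k to III-1 (kk), so II-3 is Kk; II-5 is unaffected so carries K and passed k to III-4 (kk), so II-5 is Kk.
Every other individual is either homozygous by phenotype or has at least one consistent homozygous assignment, so the count is 2.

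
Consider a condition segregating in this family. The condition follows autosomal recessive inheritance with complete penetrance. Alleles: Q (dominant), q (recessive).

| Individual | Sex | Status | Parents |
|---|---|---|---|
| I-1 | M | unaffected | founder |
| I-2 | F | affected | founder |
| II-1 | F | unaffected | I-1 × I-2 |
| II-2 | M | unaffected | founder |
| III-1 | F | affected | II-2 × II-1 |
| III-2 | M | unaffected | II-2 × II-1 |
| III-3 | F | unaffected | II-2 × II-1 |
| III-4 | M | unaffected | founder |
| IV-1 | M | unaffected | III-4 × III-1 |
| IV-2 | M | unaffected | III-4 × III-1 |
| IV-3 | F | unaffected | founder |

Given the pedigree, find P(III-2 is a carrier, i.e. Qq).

II-2 is unaffected so carries Q and passed q to III-1 (qq), so II-2 is Qq.
II-1 is unaffected so carries Q and received q from I-2 (qq), so II-1 is Qq.
Their cross gives offspring ratios 1/4 QQ : 1/2 Qq : 1/4 qq. Conditioning on III-2 being unaffected, P(Qq) = 1/2 / 3/4 = 2/3.

2/3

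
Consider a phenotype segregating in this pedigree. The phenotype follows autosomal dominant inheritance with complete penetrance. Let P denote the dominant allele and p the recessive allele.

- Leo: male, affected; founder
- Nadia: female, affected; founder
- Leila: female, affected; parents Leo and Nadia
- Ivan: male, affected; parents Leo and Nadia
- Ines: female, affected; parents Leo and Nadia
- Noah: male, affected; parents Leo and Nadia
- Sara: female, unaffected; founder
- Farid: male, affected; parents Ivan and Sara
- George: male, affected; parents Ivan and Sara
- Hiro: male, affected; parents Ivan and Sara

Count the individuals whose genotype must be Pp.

3

Obligate heterozygotes: Farid is affected so carries P and received p from Sara (pp), so Farid is Pp; George is affected so carries P and received p from Sara (pp), so George is Pp; Hiro is affected so carries P and received p from Sara (pp), so Hiro is Pp.
Every other individual is either homozygous by phenotype or has at least one consistent homozygous assignment, so the count is 3.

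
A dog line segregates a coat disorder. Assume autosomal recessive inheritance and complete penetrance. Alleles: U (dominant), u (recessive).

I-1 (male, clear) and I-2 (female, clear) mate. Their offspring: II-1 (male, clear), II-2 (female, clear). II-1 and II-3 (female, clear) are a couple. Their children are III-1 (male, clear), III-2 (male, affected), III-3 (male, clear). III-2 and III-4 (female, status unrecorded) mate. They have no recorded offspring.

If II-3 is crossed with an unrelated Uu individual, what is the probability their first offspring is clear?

3/4

II-3 is clear so carries U and passed u to III-2 (uu), so II-3 is Uu.
The cross gives 1/4 UU : 1/2 Uu : 1/4 uu, so P(offspring is clear) = 3/4.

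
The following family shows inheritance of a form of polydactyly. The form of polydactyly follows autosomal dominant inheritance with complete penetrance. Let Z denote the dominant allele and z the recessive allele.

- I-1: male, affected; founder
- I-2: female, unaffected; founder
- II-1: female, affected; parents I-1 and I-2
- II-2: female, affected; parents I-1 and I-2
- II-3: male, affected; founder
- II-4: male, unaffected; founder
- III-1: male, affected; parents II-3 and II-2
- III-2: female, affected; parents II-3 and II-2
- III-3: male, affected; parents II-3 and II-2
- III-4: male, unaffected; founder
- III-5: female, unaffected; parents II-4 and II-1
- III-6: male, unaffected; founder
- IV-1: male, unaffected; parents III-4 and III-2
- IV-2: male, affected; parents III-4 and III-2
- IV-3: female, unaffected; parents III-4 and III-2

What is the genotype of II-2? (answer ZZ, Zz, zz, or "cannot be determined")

From phenotype alone, II-2 is ZZ or Zz.
II-2 is affected so carries Z and received z from I-2 (zz), so II-2 is Zz.

Zz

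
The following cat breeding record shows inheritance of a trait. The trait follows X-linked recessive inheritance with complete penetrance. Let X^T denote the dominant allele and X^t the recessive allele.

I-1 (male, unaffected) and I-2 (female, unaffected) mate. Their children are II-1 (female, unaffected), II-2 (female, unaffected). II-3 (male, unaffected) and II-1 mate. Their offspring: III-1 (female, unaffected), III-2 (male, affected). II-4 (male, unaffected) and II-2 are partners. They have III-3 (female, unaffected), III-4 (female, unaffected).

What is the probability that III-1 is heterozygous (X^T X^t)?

1/2

II-3 is unaffected, so II-3 is X^T Y.
II-1 is unaffected so carries T and passed t to III-2 (X^t Y), so II-1 is X^T X^t.
Their cross gives offspring ratios 1/2 X^T X^T : 1/2 X^T X^t. Conditioning on III-1 being unaffected, P(X^T X^t) = 1/2 / 1 = 1/2.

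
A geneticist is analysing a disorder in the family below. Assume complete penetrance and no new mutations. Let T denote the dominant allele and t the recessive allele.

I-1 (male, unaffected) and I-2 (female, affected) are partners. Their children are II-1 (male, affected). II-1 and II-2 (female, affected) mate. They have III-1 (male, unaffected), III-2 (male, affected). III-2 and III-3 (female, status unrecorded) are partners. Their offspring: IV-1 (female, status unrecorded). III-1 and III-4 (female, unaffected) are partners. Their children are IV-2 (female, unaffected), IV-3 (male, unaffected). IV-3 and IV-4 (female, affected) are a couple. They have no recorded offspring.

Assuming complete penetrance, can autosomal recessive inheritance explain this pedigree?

Under autosomal recessive, III-1 (unaffected, male) cannot arise from II-1 (affected) × II-2 (affected).

No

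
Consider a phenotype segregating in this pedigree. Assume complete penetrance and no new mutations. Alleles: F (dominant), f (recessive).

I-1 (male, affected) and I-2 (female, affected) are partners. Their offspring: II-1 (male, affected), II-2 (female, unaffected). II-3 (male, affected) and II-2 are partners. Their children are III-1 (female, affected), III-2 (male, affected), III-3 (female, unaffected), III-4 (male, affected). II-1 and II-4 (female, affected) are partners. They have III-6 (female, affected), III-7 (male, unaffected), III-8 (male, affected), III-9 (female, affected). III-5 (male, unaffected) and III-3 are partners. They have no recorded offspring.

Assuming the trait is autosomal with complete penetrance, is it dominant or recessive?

dominant

I-1 and I-2 are both affected yet have an unaffected child II-2. Under a recessive model two affected parents are homozygous and every child would be affected, so the trait cannot be recessive.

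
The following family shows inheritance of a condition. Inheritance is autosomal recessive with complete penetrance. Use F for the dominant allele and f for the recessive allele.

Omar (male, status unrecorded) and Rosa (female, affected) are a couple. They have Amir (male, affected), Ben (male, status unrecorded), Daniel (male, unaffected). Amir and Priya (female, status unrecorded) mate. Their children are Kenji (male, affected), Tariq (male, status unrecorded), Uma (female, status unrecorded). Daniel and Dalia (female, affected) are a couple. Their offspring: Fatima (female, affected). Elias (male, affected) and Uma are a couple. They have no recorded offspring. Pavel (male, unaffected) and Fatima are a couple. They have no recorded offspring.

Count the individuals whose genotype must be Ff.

Obligate heterozygotes: Omar passed F to Daniel (Ff, whose f came from Rosa) and passed f to Amir (ff), so Omar is Ff; Daniel is unaffected so carries F and received f from Rosa (ff), so Daniel is Ff.
Every other individual is either homozygous by phenotype or has at least one consistent homozygous assignment, so the count is 2.

2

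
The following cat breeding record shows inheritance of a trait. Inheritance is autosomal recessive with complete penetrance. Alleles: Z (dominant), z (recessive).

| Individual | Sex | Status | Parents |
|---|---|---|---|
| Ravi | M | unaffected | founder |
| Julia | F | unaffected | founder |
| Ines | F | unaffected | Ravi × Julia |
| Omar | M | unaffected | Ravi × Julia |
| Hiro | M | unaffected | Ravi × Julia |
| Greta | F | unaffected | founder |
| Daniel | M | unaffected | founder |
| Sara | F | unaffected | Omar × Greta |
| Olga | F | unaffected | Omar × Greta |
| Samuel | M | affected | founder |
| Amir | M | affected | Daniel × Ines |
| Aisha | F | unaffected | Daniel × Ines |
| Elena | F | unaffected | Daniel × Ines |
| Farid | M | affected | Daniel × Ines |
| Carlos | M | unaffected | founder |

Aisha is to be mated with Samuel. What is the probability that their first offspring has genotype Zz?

2/3

Daniel is unaffected so carries Z and passed z to Amir (zz), so Daniel is Zz.
Ines is unaffected so carries Z and passed z to Amir (zz), so Ines is Zz.
Aisha is an unaffected offspring of Daniel (Zz) × Ines (Zz), whose cross gives 1/4 ZZ : 1/2 Zz : 1/4 zz; conditioning on being unaffected, Aisha is ZZ with probability 1/3, Zz with probability 2/3.
Samuel is affected, so Samuel is zz.
Summing over parental genotype combinations, P(offspring has genotype Zz) = 1/3·1 + 2/3·1/2 = 2/3.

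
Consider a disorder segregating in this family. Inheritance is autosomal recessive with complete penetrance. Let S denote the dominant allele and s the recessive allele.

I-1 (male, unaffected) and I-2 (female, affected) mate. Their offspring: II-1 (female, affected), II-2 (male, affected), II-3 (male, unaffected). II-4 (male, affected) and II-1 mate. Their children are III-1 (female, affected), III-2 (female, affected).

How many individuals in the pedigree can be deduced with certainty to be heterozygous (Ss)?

2

Obligate heterozygotes: I-1 is unaffected so carries S and passed s to II-1 (ss), so I-1 is Ss; II-3 is unaffected so carries S and received s from I-2 (ss), so II-3 is Ss.
Every other individual is either homozygous by phenotype or has at least one consistent homozygous assignment, so the count is 2.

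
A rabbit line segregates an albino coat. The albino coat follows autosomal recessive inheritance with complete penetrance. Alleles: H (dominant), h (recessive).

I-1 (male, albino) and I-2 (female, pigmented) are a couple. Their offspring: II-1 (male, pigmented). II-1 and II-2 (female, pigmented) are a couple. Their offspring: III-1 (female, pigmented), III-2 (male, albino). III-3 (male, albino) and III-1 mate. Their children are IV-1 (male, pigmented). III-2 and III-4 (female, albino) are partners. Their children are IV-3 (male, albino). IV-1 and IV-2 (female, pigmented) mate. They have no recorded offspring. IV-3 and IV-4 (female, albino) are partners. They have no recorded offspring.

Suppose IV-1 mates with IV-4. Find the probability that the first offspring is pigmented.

IV-1 is pigmented so carries H and received h from III-3 (hh), so IV-1 is Hh.
IV-4 is albino, so IV-4 is hh.
The cross gives 1/2 Hh : 1/2 hh, so P(offspring is pigmented) = 1/2.

1/2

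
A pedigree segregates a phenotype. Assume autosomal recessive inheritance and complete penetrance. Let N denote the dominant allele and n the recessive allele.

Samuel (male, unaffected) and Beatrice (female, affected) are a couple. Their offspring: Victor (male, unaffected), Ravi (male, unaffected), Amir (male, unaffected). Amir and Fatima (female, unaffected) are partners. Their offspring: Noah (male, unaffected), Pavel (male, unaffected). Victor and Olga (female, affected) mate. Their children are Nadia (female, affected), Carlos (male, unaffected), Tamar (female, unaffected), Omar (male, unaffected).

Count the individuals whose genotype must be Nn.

6

Obligate heterozygotes: Victor is unaffected so carries N and received n from Beatrice (nn), so Victor is Nn; Ravi is unaffected so carries N and received n from Beatrice (nn), so Ravi is Nn; Amir is unaffected so carries N and received n from Beatrice (nn), so Amir is Nn; Carlos is unaffected so carries N and received n from Olga (nn), so Carlos is Nn; Tamar is unaffected so carries N and received n from Olga (nn), so Tamar is Nn; Omar is unaffected so carries N and received n from Olga (nn), so Omar is Nn.
Every other individual is either homozygous by phenotype or has at least one consistent homozygous assignment, so the count is 6.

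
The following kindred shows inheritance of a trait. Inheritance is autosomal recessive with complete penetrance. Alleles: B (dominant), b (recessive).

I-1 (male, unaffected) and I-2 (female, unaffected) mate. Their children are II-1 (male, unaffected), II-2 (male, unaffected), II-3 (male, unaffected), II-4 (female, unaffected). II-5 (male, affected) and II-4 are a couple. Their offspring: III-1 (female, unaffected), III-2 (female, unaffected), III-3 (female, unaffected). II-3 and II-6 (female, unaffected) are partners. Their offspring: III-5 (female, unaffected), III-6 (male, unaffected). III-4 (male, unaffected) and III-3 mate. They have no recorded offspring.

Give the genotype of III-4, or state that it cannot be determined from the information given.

cannot be determined

III-4's phenotype allows BB or Bb, and no parent or child forces a single allele at both positions; consistent genotype assignments exist with III-4 as BB or Bb.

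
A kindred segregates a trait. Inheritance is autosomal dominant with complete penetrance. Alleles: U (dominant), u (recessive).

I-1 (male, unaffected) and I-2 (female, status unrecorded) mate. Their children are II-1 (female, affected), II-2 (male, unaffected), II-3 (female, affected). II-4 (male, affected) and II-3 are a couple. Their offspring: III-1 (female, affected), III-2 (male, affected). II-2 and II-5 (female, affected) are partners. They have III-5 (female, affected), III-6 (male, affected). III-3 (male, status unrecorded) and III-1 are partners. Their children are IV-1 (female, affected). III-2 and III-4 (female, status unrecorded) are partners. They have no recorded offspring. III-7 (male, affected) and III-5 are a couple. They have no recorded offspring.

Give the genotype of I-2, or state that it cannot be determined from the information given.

From phenotype alone, I-2 is UU or Uu or uu.
I-2 passed U to II-1 (Uu, whose u came from I-1) and passed u to II-2 (uu), so I-2 is Uu.

Uu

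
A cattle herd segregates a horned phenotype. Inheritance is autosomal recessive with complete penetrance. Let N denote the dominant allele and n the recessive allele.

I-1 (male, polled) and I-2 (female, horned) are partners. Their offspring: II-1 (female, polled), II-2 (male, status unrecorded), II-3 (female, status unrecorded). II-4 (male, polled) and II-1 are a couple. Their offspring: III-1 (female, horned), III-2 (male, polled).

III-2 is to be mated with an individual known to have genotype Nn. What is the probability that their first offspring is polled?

II-4 is polled so carries N and passed n to III-1 (nn), so II-4 is Nn.
II-1 is polled so carries N and received n from I-2 (nn), so II-1 is Nn.
III-2 is a polled offspring of II-4 (Nn) × II-1 (Nn), whose cross gives 1/4 NN : 1/2 Nn : 1/4 nn; conditioning on being polled, III-2 is NN with probability 1/3, Nn with probability 2/3.
Summing over parental genotype combinations, P(offspring is polled) = 1/3·1 + 2/3·3/4 = 5/6.

5/6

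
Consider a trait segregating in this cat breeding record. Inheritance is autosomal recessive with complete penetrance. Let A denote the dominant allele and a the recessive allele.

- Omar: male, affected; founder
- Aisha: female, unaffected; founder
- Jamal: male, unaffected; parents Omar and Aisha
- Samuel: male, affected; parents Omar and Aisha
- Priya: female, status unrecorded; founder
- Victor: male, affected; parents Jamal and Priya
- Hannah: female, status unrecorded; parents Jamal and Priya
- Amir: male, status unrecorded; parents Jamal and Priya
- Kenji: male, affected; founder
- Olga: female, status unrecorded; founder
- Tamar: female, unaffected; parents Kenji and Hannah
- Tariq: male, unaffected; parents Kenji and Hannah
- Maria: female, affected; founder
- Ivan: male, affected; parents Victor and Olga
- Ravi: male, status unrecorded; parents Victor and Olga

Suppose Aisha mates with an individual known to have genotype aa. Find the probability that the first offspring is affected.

Aisha is unaffected so carries A and passed a to Samuel (aa), so Aisha is Aa.
The cross gives 1/2 Aa : 1/2 aa, so P(offspring is affected) = 1/2.

1/2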